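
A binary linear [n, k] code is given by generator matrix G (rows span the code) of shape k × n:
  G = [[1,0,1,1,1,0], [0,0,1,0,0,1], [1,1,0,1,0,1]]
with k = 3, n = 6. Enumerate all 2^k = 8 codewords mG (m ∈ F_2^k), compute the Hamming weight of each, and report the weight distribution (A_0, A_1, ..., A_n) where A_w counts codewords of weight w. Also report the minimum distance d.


Weight distribution: A_0 = 1, A_2 = 2, A_4 = 5. Minimum distance d = 2.

Enumerate all 2^3 = 8 messages m ∈ F_2^3.
For each, compute codeword c = mG in F_2^6, then tally its weight.
  m = 000 → c = 000000, weight = 0.
  m = 100 → c = 101110, weight = 4.
  m = 010 → c = 001001, weight = 2.
  m = 110 → c = 100111, weight = 4.
  m = 001 → c = 110101, weight = 4.
  m = 101 → c = 011011, weight = 4.
  m = 011 → c = 111100, weight = 4.
  m = 111 → c = 010010, weight = 2.
Tally weights:
  weight 0: 1 codewords.
  weight 2: 2 codewords.
  weight 4: 5 codewords.
Minimum distance d = smallest w > 0 with A_w > 0 = 2.
Sanity: Σ A_w = 8 = 2^3 = 8 ✓.


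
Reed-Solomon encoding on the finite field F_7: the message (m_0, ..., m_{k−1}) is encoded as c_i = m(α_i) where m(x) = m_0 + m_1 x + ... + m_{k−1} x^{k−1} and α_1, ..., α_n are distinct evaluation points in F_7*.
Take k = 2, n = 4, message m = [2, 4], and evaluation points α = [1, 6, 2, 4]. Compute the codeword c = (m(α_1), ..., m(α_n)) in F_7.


c = [6, 5, 3, 4]

Message polynomial: m(x) = 2 + 4·x (mod 7).
For each evaluation point α_i, compute m(α_i) mod 7:
  α_1 = 1: Horner steps 4 → 6, so m(1) = 6.
  α_2 = 6: Horner steps 4 → 5, so m(6) = 5.
  α_3 = 2: Horner steps 4 → 3, so m(2) = 3.
  α_4 = 4: Horner steps 4 → 4, so m(4) = 4.
Codeword c = [6, 5, 3, 4] ∈ F_7^4.


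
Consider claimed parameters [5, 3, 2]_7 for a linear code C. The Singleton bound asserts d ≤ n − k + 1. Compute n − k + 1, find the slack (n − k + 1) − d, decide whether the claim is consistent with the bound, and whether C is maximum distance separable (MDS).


Singleton RHS = n − k + 1 = 3, slack = 1, bound satisfied, not MDS.

Singleton bound: d ≤ n − k + 1.
Here n = 5, k = 3, so n − k + 1 = 3.
Given d = 2, check d ≤ 3: YES.
Slack = (n − k + 1) − d = 1.
The code is NOT MDS (slack = 1 > 0).
Description: the claimed parameters are [5, 3, 2]_7; such a code would be non-MDS.


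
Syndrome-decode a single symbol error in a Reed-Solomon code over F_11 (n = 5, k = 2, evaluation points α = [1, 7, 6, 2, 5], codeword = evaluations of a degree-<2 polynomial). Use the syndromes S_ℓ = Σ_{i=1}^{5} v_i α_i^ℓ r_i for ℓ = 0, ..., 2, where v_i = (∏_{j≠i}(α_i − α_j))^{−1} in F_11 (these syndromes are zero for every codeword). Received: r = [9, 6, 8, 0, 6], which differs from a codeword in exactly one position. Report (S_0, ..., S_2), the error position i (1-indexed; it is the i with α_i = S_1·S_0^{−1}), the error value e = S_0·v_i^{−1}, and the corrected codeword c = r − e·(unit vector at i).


S = (8, 1, 7), error at position 2, error magnitude e = 7, c = [9, 10, 8, 0, 6].

Step 1: column multipliers v_i = (∏_{j≠i}(α_i − α_j))^{−1} mod 11.
  i = 1 (α = 1): (1−7)(1−6)(1−2)(1−5) = (−6)·(−5)·(−1)·(−4) = 120 ≡ 10, so v_1 = 10^{−1} = 10 (mod 11).
  i = 2 (α = 7): (7−1)(7−6)(7−2)(7−5) = 6·1·5·2 = 60 ≡ 5, so v_2 = 5^{−1} = 9 (mod 11).
  i = 3 (α = 6): (6−1)(6−7)(6−2)(6−5) = 5·(−1)·4·1 = −20 ≡ 2, so v_3 = 2^{−1} = 6 (mod 11).
  i = 4 (α = 2): (2−1)(2−7)(2−6)(2−5) = 1·(−5)·(−4)·(−3) = −60 ≡ 6, so v_4 = 6^{−1} = 2 (mod 11).
  i = 5 (α = 5): (5−1)(5−7)(5−6)(5−2) = 4·(−2)·(−1)·3 = 24 ≡ 2, so v_5 = 2^{−1} = 6 (mod 11).
  v = [10, 9, 6, 2, 6].
Step 2: syndromes of r = [9, 6, 8, 0, 6] (all sums mod 11).
  S_0 = Σ v_i r_i = 10·9 + 9·6 + 6·8 + 2·0 + 6·6 = 228 ≡ 8.
  S_1 = Σ v_i α_i r_i = 10·1·9 + 9·7·6 + 6·6·8 + 2·2·0 + 6·5·6 = 936 ≡ 1.
  α_i^2 mod 11 = [1, 5, 3, 4, 3].
  S_2 = Σ v_i α_i^2 r_i = 10·1·9 + 9·5·6 + 6·3·8 + 2·4·0 + 6·3·6 = 612 ≡ 7.
  S = (8, 1, 7) ≠ 0, so r is not a codeword (an error is present).
Step 3: locate the error. For a single error e at position i, S_ℓ = v_i·e·α_i^ℓ, so α_err = S_1/S_0.
  S_0^{−1} = 8^{−1} = 7 (mod 11), so α_err = 1·7 = 7 ≡ 7 = α_2. Error position i = 2.
  Consistency check: S_2/S_1 = 7·1 = 7 ≡ 7 = α_err ✓ (single-error assumption holds).
Step 4: error magnitude e = S_0/v_2 = S_0·∏_{j≠2}(α_2 − α_j) = 8·5 = 40 ≡ 7 (mod 11).
Step 5: correct position 2: c_2 = r_2 − e = 6 − 7 ≡ 10 (mod 11). Hence c = [9, 10, 8, 0, 6].
  Check: interpolating c through the α_i gives m(x) = 7 + 2·x (degree < 2) with m(α_i) = c_i for every i, so c is indeed a codeword.


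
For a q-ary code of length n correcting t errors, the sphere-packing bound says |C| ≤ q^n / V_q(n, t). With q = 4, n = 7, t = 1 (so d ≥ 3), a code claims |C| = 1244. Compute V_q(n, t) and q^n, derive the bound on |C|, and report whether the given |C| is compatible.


V_q(n, t) = 22, q^n = 16384, Hamming bound = 744, |C| = 1244 > bound (violated).

Step 1: Compute V_q(n, t) = Σ_{j=0}^1 C(n, j) (q−1)^j.
  j = 0: C(7,0)·(3)^0 = 1·1 = 1.
  j = 1: C(7,1)·(3)^1 = 7·3 = 21.
  V_q(n, t) = 1 + 21 = 22.
Step 2: q^n = 4^7 = 16384.
Step 3: Hamming bound ⌊q^n / V_q(n,t)⌋ = ⌊16384/22⌋ = 744.
Step 4: Compare |C| = 1244 to 744: violated.
The claimed |C| lies above the Hamming bound, so no 4-ary code of length 7 with d ≥ 3 can have 1244 codewords.


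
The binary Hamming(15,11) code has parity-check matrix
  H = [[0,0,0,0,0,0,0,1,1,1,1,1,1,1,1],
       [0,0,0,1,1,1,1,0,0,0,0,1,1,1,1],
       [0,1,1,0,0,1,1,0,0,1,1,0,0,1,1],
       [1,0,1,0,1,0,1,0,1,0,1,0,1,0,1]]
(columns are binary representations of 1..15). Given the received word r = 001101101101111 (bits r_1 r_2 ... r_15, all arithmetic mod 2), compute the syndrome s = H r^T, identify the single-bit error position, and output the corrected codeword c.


s = (0, 1, 0, 1)^T, error position = 5, corrected codeword c = 001111101101111

Compute s = H r^T mod 2 one row at a time:
  s_1 = 0 + 1 + 1 + 0 + 1 + 1 + 1 + 1 = 6 ≡ 0 (mod 2).
  s_2 = 1 + 0 + 1 + 1 + 1 + 1 + 1 + 1 = 7 ≡ 1 (mod 2).
  s_3 = 0 + 1 + 1 + 1 + 1 + 0 + 1 + 1 = 6 ≡ 0 (mod 2).
  s_4 = 0 + 1 + 0 + 1 + 1 + 0 + 1 + 1 = 5 ≡ 1 (mod 2).
s = (0, 1, 0, 1)^T — this equals column 5 of H (binary 0101), so error is at position 5.
Correct: flip bit 5 of r = 001101101101111 to get c = 001111101101111.


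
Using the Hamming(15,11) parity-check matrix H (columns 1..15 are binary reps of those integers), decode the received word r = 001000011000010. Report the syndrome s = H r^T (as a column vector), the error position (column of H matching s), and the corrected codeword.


s = (1, 1, 0, 0)^T, error position = 12, corrected codeword c = 001000011001010

Compute s = H r^T mod 2 one row at a time:
  s_1 = 1 + 1 + 0 + 0 + 0 + 0 + 1 + 0 = 3 ≡ 1 (mod 2).
  s_2 = 0 + 0 + 0 + 0 + 0 + 0 + 1 + 0 = 1 ≡ 1 (mod 2).
  s_3 = 0 + 1 + 0 + 0 + 0 + 0 + 1 + 0 = 2 ≡ 0 (mod 2).
  s_4 = 0 + 1 + 0 + 0 + 1 + 0 + 0 + 0 = 2 ≡ 0 (mod 2).
s = (1, 1, 0, 0)^T — this equals column 12 of H (binary 1100), so error is at position 12.
Correct: flip bit 12 of r = 001000011000010 to get c = 001000011001010.


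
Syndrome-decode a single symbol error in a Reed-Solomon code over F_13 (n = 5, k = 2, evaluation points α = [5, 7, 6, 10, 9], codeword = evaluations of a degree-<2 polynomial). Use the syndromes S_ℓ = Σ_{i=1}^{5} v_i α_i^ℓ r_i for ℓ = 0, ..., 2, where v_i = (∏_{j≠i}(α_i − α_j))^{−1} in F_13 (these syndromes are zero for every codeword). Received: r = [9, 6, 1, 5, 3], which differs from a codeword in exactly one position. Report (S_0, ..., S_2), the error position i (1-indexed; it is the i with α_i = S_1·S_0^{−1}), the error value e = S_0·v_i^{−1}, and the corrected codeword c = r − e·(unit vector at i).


S = (11, 6, 8), error at position 4, error magnitude e = 10, c = [9, 6, 1, 8, 3].

Step 1: column multipliers v_i = (∏_{j≠i}(α_i − α_j))^{−1} mod 13.
  i = 1 (α = 5): (5−7)(5−6)(5−10)(5−9) = (−2)·(−1)·(−5)·(−4) = 40 ≡ 1, so v_1 = 1^{−1} = 1 (mod 13).
  i = 2 (α = 7): (7−5)(7−6)(7−10)(7−9) = 2·1·(−3)·(−2) = 12 ≡ 12, so v_2 = 12^{−1} = 12 (mod 13).
  i = 3 (α = 6): (6−5)(6−7)(6−10)(6−9) = 1·(−1)·(−4)·(−3) = −12 ≡ 1, so v_3 = 1^{−1} = 1 (mod 13).
  i = 4 (α = 10): (10−5)(10−7)(10−6)(10−9) = 5·3·4·1 = 60 ≡ 8, so v_4 = 8^{−1} = 5 (mod 13).
  i = 5 (α = 9): (9−5)(9−7)(9−6)(9−10) = 4·2·3·(−1) = −24 ≡ 2, so v_5 = 2^{−1} = 7 (mod 13).
  v = [1, 12, 1, 5, 7].
Step 2: syndromes of r = [9, 6, 1, 5, 3] (all sums mod 13).
  S_0 = Σ v_i r_i = 1·9 + 12·6 + 1·1 + 5·5 + 7·3 = 128 ≡ 11.
  S_1 = Σ v_i α_i r_i = 1·5·9 + 12·7·6 + 1·6·1 + 5·10·5 + 7·9·3 = 994 ≡ 6.
  α_i^2 mod 13 = [12, 10, 10, 9, 3].
  S_2 = Σ v_i α_i^2 r_i = 1·12·9 + 12·10·6 + 1·10·1 + 5·9·5 + 7·3·3 = 1126 ≡ 8.
  S = (11, 6, 8) ≠ 0, so r is not a codeword (an error is present).
Step 3: locate the error. For a single error e at position i, S_ℓ = v_i·e·α_i^ℓ, so α_err = S_1/S_0.
  S_0^{−1} = 11^{−1} = 6 (mod 13), so α_err = 6·6 = 36 ≡ 10 = α_4. Error position i = 4.
  Consistency check: S_2/S_1 = 8·11 = 88 ≡ 10 = α_err ✓ (single-error assumption holds).
Step 4: error magnitude e = S_0/v_4 = S_0·∏_{j≠4}(α_4 − α_j) = 11·8 = 88 ≡ 10 (mod 13).
Step 5: correct position 4: c_4 = r_4 − e = 5 − 10 ≡ 8 (mod 13). Hence c = [9, 6, 1, 8, 3].
  Check: interpolating c through the α_i gives m(x) = 10 + 5·x (degree < 2) with m(α_i) = c_i for every i, so c is indeed a codeword.


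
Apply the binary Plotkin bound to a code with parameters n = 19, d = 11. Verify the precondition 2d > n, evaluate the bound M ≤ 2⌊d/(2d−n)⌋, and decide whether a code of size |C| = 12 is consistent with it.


Plotkin bound M ≤ 6; given |C| = 12 > bound (violated).

Check applicability: 2d = 22, n = 19.
2d − n = 3 > 0, so Plotkin applies.
Compute d/(2d−n) = 11/3 ≈ 3.6667.
⌊d/(2d−n)⌋ = 3.
Plotkin bound: M ≤ 2·3 = 6.
Given |C| = 12, check: VIOLATED.
This |C| is above the Plotkin bound, so no binary code with n = 19, d = 11 and 12 codewords exists.


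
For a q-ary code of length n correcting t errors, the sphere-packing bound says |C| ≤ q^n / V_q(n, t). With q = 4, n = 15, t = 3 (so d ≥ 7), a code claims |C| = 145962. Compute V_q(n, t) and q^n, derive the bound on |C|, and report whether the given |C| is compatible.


V_q(n, t) = 13276, q^n = 1073741824, Hamming bound = 80878, |C| = 145962 > bound (violated).

Step 1: Compute V_q(n, t) = Σ_{j=0}^3 C(n, j) (q−1)^j.
  j = 0: C(15,0)·(3)^0 = 1·1 = 1.
  j = 1: C(15,1)·(3)^1 = 15·3 = 45.
  j = 2: C(15,2)·(3)^2 = 105·9 = 945.
  j = 3: C(15,3)·(3)^3 = 455·27 = 12285.
  V_q(n, t) = 1 + 45 + 945 + 12285 = 13276.
Step 2: q^n = 4^15 = 1073741824.
Step 3: Hamming bound ⌊q^n / V_q(n,t)⌋ = ⌊1073741824/13276⌋ = 80878.
Step 4: Compare |C| = 145962 to 80878: violated.
The claimed |C| lies above the Hamming bound, so no 4-ary code of length 15 with d ≥ 7 can have 145962 codewords.


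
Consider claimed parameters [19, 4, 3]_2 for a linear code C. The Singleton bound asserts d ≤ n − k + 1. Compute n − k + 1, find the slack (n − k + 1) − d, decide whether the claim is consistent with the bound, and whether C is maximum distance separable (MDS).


Singleton RHS = n − k + 1 = 16, slack = 13, bound satisfied, not MDS.

Singleton bound: d ≤ n − k + 1.
Here n = 19, k = 4, so n − k + 1 = 16.
Given d = 3, check d ≤ 16: YES.
Slack = (n − k + 1) − d = 13.
The code is NOT MDS (slack = 13 > 0).
Description: the claimed parameters are [19, 4, 3]_2; such a code would be non-MDS.


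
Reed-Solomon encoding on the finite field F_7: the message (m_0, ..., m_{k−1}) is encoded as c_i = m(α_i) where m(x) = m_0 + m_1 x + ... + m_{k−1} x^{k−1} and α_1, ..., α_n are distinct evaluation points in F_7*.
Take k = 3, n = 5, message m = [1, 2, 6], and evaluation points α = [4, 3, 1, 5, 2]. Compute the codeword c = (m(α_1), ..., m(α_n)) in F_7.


c = [0, 5, 2, 0, 1]

Message polynomial: m(x) = 1 + 2·x + 6·x^2 (mod 7).
For each evaluation point α_i, compute m(α_i) mod 7:
  α_1 = 4: Horner steps 6 → 5 → 0, so m(4) = 0.
  α_2 = 3: Horner steps 6 → 6 → 5, so m(3) = 5.
  α_3 = 1: Horner steps 6 → 1 → 2, so m(1) = 2.
  α_4 = 5: Horner steps 6 → 4 → 0, so m(5) = 0.
  α_5 = 2: Horner steps 6 → 0 → 1, so m(2) = 1.
Codeword c = [0, 5, 2, 0, 1] ∈ F_7^5.


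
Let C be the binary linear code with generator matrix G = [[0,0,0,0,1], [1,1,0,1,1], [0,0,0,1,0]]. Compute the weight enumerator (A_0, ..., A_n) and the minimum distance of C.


Weight distribution: A_0 = 1, A_1 = 2, A_2 = 2, A_3 = 2, A_4 = 1. Minimum distance d = 1.

Enumerate all 2^3 = 8 messages m ∈ F_2^3.
For each, compute codeword c = mG in F_2^5, then tally its weight.
  m = 000 → c = 00000, weight = 0.
  m = 100 → c = 00001, weight = 1.
  m = 010 → c = 11011, weight = 4.
  m = 110 → c = 11010, weight = 3.
  m = 001 → c = 00010, weight = 1.
  m = 101 → c = 00011, weight = 2.
  m = 011 → c = 11001, weight = 3.
  m = 111 → c = 11000, weight = 2.
Tally weights:
  weight 0: 1 codewords.
  weight 1: 2 codewords.
  weight 2: 2 codewords.
  weight 3: 2 codewords.
  weight 4: 1 codewords.
Minimum distance d = smallest w > 0 with A_w > 0 = 1.
Sanity: Σ A_w = 8 = 2^3 = 8 ✓.


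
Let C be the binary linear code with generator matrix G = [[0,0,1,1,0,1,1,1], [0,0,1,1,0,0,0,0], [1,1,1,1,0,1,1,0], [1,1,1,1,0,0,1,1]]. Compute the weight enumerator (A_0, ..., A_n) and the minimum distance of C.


Weight distribution: A_0 = 1, A_1 = 1, A_2 = 2, A_3 = 4, A_4 = 3, A_5 = 3, A_6 = 2. Minimum distance d = 1.

Enumerate all 2^4 = 16 messages m ∈ F_2^4.
For each, compute codeword c = mG in F_2^8, then tally its weight.
  m = 0000 → c = 00000000, weight = 0.
  m = 1000 → c = 00110111, weight = 5.
  m = 0100 → c = 00110000, weight = 2.
  m = 1100 → c = 00000111, weight = 3.
  m = 0010 → c = 11110110, weight = 6.
  m = 1010 → c = 11000001, weight = 3.
  m = 0110 → c = 11000110, weight = 4.
  m = 1110 → c = 11110001, weight = 5.
  m = 0001 → c = 11110011, weight = 6.
  m = 1001 → c = 11000100, weight = 3.
  m = 0101 → c = 11000011, weight = 4.
  m = 1101 → c = 11110100, weight = 5.
  m = 0011 → c = 00000101, weight = 2.
  m = 1011 → c = 00110010, weight = 3.
  m = 0111 → c = 00110101, weight = 4.
  m = 1111 → c = 00000010, weight = 1.
Tally weights:
  weight 0: 1 codewords.
  weight 1: 1 codewords.
  weight 2: 2 codewords.
  weight 3: 4 codewords.
  weight 4: 3 codewords.
  weight 5: 3 codewords.
  weight 6: 2 codewords.
Minimum distance d = smallest w > 0 with A_w > 0 = 1.
Sanity: Σ A_w = 16 = 2^4 = 16 ✓.


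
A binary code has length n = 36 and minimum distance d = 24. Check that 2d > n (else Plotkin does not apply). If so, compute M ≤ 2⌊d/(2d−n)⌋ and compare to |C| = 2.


Plotkin bound M ≤ 4; given |C| = 2 ≤ bound (satisfied).

Check applicability: 2d = 48, n = 36.
2d − n = 12 > 0, so Plotkin applies.
Compute d/(2d−n) = 24/12 ≈ 2.0000.
⌊d/(2d−n)⌋ = 2.
Plotkin bound: M ≤ 2·2 = 4.
Given |C| = 2, check: satisfied.
This |C| is below the Plotkin bound.


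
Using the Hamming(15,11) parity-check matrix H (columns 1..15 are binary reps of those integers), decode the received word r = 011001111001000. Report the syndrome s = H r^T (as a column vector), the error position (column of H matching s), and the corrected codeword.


s = (1, 1, 0, 1)^T, error position = 13, corrected codeword c = 011001111001100

Compute s = H r^T mod 2 one row at a time:
  s_1 = 1 + 1 + 0 + 0 + 1 + 0 + 0 + 0 = 3 ≡ 1 (mod 2).
  s_2 = 0 + 0 + 1 + 1 + 1 + 0 + 0 + 0 = 3 ≡ 1 (mod 2).
  s_3 = 1 + 1 + 1 + 1 + 0 + 0 + 0 + 0 = 4 ≡ 0 (mod 2).
  s_4 = 0 + 1 + 0 + 1 + 1 + 0 + 0 + 0 = 3 ≡ 1 (mod 2).
s = (1, 1, 0, 1)^T — this equals column 13 of H (binary 1101), so error is at position 13.
Correct: flip bit 13 of r = 011001111001000 to get c = 011001111001100.


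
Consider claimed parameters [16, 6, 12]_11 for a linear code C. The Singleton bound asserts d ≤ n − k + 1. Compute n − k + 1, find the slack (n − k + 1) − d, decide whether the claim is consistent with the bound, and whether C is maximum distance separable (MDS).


Singleton RHS = n − k + 1 = 11, slack = -1, bound violated (no such code; not MDS).

Singleton bound: d ≤ n − k + 1.
Here n = 16, k = 6, so n − k + 1 = 11.
Given d = 12, check d ≤ 11: NO.
Slack = (n − k + 1) − d = -1.
The slack is negative: d = 12 exceeds n − k + 1 = 11 by 1, so the Singleton bound is violated and no linear [16, 6, 12]_11 code can exist. In particular it is not MDS (MDS requires d = n − k + 1 exactly).
Description: the claimed parameters are [16, 6, 12]_11; such a code would be impossible (violates the Singleton bound).


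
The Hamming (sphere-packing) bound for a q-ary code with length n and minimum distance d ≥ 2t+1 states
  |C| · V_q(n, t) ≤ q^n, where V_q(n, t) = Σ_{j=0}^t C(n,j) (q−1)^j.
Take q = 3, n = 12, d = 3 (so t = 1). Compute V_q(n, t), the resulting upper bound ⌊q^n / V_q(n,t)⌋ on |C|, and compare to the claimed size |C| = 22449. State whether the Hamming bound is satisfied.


V_q(n, t) = 25, q^n = 531441, Hamming bound = 21257, |C| = 22449 > bound (violated).

Step 1: Compute V_q(n, t) = Σ_{j=0}^1 C(n, j) (q−1)^j.
  j = 0: C(12,0)·(2)^0 = 1·1 = 1.
  j = 1: C(12,1)·(2)^1 = 12·2 = 24.
  V_q(n, t) = 1 + 24 = 25.
Step 2: q^n = 3^12 = 531441.
Step 3: Hamming bound ⌊q^n / V_q(n,t)⌋ = ⌊531441/25⌋ = 21257.
Step 4: Compare |C| = 22449 to 21257: violated.
The claimed |C| lies above the Hamming bound, so no 3-ary code of length 12 with d ≥ 3 can have 22449 codewords.


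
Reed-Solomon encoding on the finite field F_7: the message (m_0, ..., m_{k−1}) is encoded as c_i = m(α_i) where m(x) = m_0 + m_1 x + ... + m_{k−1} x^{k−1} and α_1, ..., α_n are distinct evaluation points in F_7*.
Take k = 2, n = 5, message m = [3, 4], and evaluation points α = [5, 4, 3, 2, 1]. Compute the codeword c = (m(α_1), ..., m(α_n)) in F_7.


c = [2, 5, 1, 4, 0]

Message polynomial: m(x) = 3 + 4·x (mod 7).
For each evaluation point α_i, compute m(α_i) mod 7:
  α_1 = 5: Horner steps 4 → 2, so m(5) = 2.
  α_2 = 4: Horner steps 4 → 5, so m(4) = 5.
  α_3 = 3: Horner steps 4 → 1, so m(3) = 1.
  α_4 = 2: Horner steps 4 → 4, so m(2) = 4.
  α_5 = 1: Horner steps 4 → 0, so m(1) = 0.
Codeword c = [2, 5, 1, 4, 0] ∈ F_7^5.


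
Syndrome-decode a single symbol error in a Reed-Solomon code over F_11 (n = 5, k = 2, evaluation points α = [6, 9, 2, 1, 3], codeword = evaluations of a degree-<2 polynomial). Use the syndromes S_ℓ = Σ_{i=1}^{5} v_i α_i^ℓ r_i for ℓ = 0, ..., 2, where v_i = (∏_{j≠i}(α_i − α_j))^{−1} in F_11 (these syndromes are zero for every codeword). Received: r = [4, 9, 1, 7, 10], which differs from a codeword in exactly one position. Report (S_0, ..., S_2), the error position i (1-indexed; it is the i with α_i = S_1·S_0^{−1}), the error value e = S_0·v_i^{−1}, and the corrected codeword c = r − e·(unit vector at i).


S = (5, 5, 5), error at position 4, error magnitude e = 4, c = [4, 9, 1, 3, 10].

Step 1: column multipliers v_i = (∏_{j≠i}(α_i − α_j))^{−1} mod 11.
  i = 1 (α = 6): (6−9)(6−2)(6−1)(6−3) = (−3)·4·5·3 = −180 ≡ 7, so v_1 = 7^{−1} = 8 (mod 11).
  i = 2 (α = 9): (9−6)(9−2)(9−1)(9−3) = 3·7·8·6 = 1008 ≡ 7, so v_2 = 7^{−1} = 8 (mod 11).
  i = 3 (α = 2): (2−6)(2−9)(2−1)(2−3) = (−4)·(−7)·1·(−1) = −28 ≡ 5, so v_3 = 5^{−1} = 9 (mod 11).
  i = 4 (α = 1): (1−6)(1−9)(1−2)(1−3) = (−5)·(−8)·(−1)·(−2) = 80 ≡ 3, so v_4 = 3^{−1} = 4 (mod 11).
  i = 5 (α = 3): (3−6)(3−9)(3−2)(3−1) = (−3)·(−6)·1·2 = 36 ≡ 3, so v_5 = 3^{−1} = 4 (mod 11).
  v = [8, 8, 9, 4, 4].
Step 2: syndromes of r = [4, 9, 1, 7, 10] (all sums mod 11).
  S_0 = Σ v_i r_i = 8·4 + 8·9 + 9·1 + 4·7 + 4·10 = 181 ≡ 5.
  S_1 = Σ v_i α_i r_i = 8·6·4 + 8·9·9 + 9·2·1 + 4·1·7 + 4·3·10 = 1006 ≡ 5.
  α_i^2 mod 11 = [3, 4, 4, 1, 9].
  S_2 = Σ v_i α_i^2 r_i = 8·3·4 + 8·4·9 + 9·4·1 + 4·1·7 + 4·9·10 = 808 ≡ 5.
  S = (5, 5, 5) ≠ 0, so r is not a codeword (an error is present).
Step 3: locate the error. For a single error e at position i, S_ℓ = v_i·e·α_i^ℓ, so α_err = S_1/S_0.
  S_0^{−1} = 5^{−1} = 9 (mod 11), so α_err = 5·9 = 45 ≡ 1 = α_4. Error position i = 4.
  Consistency check: S_2/S_1 = 5·9 = 45 ≡ 1 = α_err ✓ (single-error assumption holds).
Step 4: error magnitude e = S_0/v_4 = S_0·∏_{j≠4}(α_4 − α_j) = 5·3 = 15 ≡ 4 (mod 11).
Step 5: correct position 4: c_4 = r_4 − e = 7 − 4 ≡ 3 (mod 11). Hence c = [4, 9, 1, 3, 10].
  Check: interpolating c through the α_i gives m(x) = 5 + 9·x (degree < 2) with m(α_i) = c_i for every i, so c is indeed a codeword.


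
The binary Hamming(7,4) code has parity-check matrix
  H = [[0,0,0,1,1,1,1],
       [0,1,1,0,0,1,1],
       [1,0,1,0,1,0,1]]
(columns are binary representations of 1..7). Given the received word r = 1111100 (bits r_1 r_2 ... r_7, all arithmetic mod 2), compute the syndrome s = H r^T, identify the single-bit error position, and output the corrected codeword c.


s = (0, 0, 1)^T, error position = 1, corrected codeword c = 0111100

Compute s = H r^T mod 2 one row at a time:
  s_1 = 1 + 1 + 0 + 0 = 2 ≡ 0 (mod 2).
  s_2 = 1 + 1 + 0 + 0 = 2 ≡ 0 (mod 2).
  s_3 = 1 + 1 + 1 + 0 = 3 ≡ 1 (mod 2).
s = (0, 0, 1)^T — this equals column 1 of H (binary 001), so error is at position 1.
Correct: flip bit 1 of r = 1111100 to get c = 0111100.


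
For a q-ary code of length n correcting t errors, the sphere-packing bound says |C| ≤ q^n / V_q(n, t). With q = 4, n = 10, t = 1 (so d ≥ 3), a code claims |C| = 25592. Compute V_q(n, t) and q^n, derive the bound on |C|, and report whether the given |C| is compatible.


V_q(n, t) = 31, q^n = 1048576, Hamming bound = 33825, |C| = 25592 ≤ bound (satisfied).

Step 1: Compute V_q(n, t) = Σ_{j=0}^1 C(n, j) (q−1)^j.
  j = 0: C(10,0)·(3)^0 = 1·1 = 1.
  j = 1: C(10,1)·(3)^1 = 10·3 = 30.
  V_q(n, t) = 1 + 30 = 31.
Step 2: q^n = 4^10 = 1048576.
Step 3: Hamming bound ⌊q^n / V_q(n,t)⌋ = ⌊1048576/31⌋ = 33825.
Step 4: Compare |C| = 25592 to 33825: satisfied.
The claimed |C| lies below the Hamming bound.


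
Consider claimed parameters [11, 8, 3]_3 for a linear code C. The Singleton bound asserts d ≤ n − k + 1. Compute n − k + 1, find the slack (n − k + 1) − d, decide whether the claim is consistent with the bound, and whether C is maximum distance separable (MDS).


Singleton RHS = n − k + 1 = 4, slack = 1, bound satisfied, not MDS.

Singleton bound: d ≤ n − k + 1.
Here n = 11, k = 8, so n − k + 1 = 4.
Given d = 3, check d ≤ 4: YES.
Slack = (n − k + 1) − d = 1.
The code is NOT MDS (slack = 1 > 0).
Description: the claimed parameters are [11, 8, 3]_3; such a code would be non-MDS.


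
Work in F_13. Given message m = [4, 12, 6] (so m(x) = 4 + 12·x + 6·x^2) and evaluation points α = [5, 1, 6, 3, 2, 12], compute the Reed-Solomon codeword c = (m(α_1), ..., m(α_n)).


c = [6, 9, 6, 3, 0, 11]

Message polynomial: m(x) = 4 + 12·x + 6·x^2 (mod 13).
For each evaluation point α_i, compute m(α_i) mod 13:
  α_1 = 5: Horner steps 6 → 3 → 6, so m(5) = 6.
  α_2 = 1: Horner steps 6 → 5 → 9, so m(1) = 9.
  α_3 = 6: Horner steps 6 → 9 → 6, so m(6) = 6.
  α_4 = 3: Horner steps 6 → 4 → 3, so m(3) = 3.
  α_5 = 2: Horner steps 6 → 11 → 0, so m(2) = 0.
  α_6 = 12: Horner steps 6 → 6 → 11, so m(12) = 11.
Codeword c = [6, 9, 6, 3, 0, 11] ∈ F_13^6.


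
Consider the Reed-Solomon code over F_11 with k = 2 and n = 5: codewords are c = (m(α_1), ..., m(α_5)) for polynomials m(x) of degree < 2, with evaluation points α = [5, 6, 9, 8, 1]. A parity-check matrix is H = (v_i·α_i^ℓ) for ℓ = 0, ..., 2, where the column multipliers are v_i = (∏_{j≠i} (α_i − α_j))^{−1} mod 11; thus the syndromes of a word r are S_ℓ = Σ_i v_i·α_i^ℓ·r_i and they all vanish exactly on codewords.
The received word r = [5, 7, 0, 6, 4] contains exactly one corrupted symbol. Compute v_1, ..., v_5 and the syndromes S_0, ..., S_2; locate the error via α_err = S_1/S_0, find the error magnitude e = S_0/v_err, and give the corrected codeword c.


S = (2, 10, 6), error at position 1, error magnitude e = 3, c = [2, 7, 0, 6, 4].

Step 1: column multipliers v_i = (∏_{j≠i}(α_i − α_j))^{−1} mod 11.
  i = 1 (α = 5): (5−6)(5−9)(5−8)(5−1) = (−1)·(−4)·(−3)·4 = −48 ≡ 7, so v_1 = 7^{−1} = 8 (mod 11).
  i = 2 (α = 6): (6−5)(6−9)(6−8)(6−1) = 1·(−3)·(−2)·5 = 30 ≡ 8, so v_2 = 8^{−1} = 7 (mod 11).
  i = 3 (α = 9): (9−5)(9−6)(9−8)(9−1) = 4·3·1·8 = 96 ≡ 8, so v_3 = 8^{−1} = 7 (mod 11).
  i = 4 (α = 8): (8−5)(8−6)(8−9)(8−1) = 3·2·(−1)·7 = −42 ≡ 2, so v_4 = 2^{−1} = 6 (mod 11).
  i = 5 (α = 1): (1−5)(1−6)(1−9)(1−8) = (−4)·(−5)·(−8)·(−7) = 1120 ≡ 9, so v_5 = 9^{−1} = 5 (mod 11).
  v = [8, 7, 7, 6, 5].
Step 2: syndromes of r = [5, 7, 0, 6, 4] (all sums mod 11).
  S_0 = Σ v_i r_i = 8·5 + 7·7 + 7·0 + 6·6 + 5·4 = 145 ≡ 2.
  S_1 = Σ v_i α_i r_i = 8·5·5 + 7·6·7 + 7·9·0 + 6·8·6 + 5·1·4 = 802 ≡ 10.
  α_i^2 mod 11 = [3, 3, 4, 9, 1].
  S_2 = Σ v_i α_i^2 r_i = 8·3·5 + 7·3·7 + 7·4·0 + 6·9·6 + 5·1·4 = 611 ≡ 6.
  S = (2, 10, 6) ≠ 0, so r is not a codeword (an error is present).
Step 3: locate the error. For a single error e at position i, S_ℓ = v_i·e·α_i^ℓ, so α_err = S_1/S_0.
  S_0^{−1} = 2^{−1} = 6 (mod 11), so α_err = 10·6 = 60 ≡ 5 = α_1. Error position i = 1.
  Consistency check: S_2/S_1 = 6·10 = 60 ≡ 5 = α_err ✓ (single-error assumption holds).
Step 4: error magnitude e = S_0/v_1 = S_0·∏_{j≠1}(α_1 − α_j) = 2·7 = 14 ≡ 3 (mod 11).
Step 5: correct position 1: c_1 = r_1 − e = 5 − 3 ≡ 2 (mod 11). Hence c = [2, 7, 0, 6, 4].
  Check: interpolating c through the α_i gives m(x) = 10 + 5·x (degree < 2) with m(α_i) = c_i for every i, so c is indeed a codeword.


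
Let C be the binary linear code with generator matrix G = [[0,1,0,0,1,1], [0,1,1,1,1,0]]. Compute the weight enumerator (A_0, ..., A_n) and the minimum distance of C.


Weight distribution: A_0 = 1, A_3 = 2, A_4 = 1. Minimum distance d = 3.

Enumerate all 2^2 = 4 messages m ∈ F_2^2.
For each, compute codeword c = mG in F_2^6, then tally its weight.
  m = 00 → c = 000000, weight = 0.
  m = 10 → c = 010011, weight = 3.
  m = 01 → c = 011110, weight = 4.
  m = 11 → c = 001101, weight = 3.
Tally weights:
  weight 0: 1 codewords.
  weight 3: 2 codewords.
  weight 4: 1 codewords.
Minimum distance d = smallest w > 0 with A_w > 0 = 3.
Sanity: Σ A_w = 4 = 2^2 = 4 ✓.


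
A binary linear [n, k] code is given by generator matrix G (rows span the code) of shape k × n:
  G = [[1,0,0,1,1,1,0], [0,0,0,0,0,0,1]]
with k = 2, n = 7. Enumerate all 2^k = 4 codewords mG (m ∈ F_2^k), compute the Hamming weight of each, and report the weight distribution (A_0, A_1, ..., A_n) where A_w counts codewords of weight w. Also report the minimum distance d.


Weight distribution: A_0 = 1, A_1 = 1, A_4 = 1, A_5 = 1. Minimum distance d = 1.

Enumerate all 2^2 = 4 messages m ∈ F_2^2.
For each, compute codeword c = mG in F_2^7, then tally its weight.
  m = 00 → c = 0000000, weight = 0.
  m = 10 → c = 1001110, weight = 4.
  m = 01 → c = 0000001, weight = 1.
  m = 11 → c = 1001111, weight = 5.
Tally weights:
  weight 0: 1 codewords.
  weight 1: 1 codewords.
  weight 4: 1 codewords.
  weight 5: 1 codewords.
Minimum distance d = smallest w > 0 with A_w > 0 = 1.
Sanity: Σ A_w = 4 = 2^2 = 4 ✓.


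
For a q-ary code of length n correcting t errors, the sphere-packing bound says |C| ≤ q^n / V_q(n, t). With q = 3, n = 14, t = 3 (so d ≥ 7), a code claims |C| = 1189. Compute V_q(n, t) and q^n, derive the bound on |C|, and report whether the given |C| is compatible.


V_q(n, t) = 3305, q^n = 4782969, Hamming bound = 1447, |C| = 1189 ≤ bound (satisfied).

Step 1: Compute V_q(n, t) = Σ_{j=0}^3 C(n, j) (q−1)^j.
  j = 0: C(14,0)·(2)^0 = 1·1 = 1.
  j = 1: C(14,1)·(2)^1 = 14·2 = 28.
  j = 2: C(14,2)·(2)^2 = 91·4 = 364.
  j = 3: C(14,3)·(2)^3 = 364·8 = 2912.
  V_q(n, t) = 1 + 28 + 364 + 2912 = 3305.
Step 2: q^n = 3^14 = 4782969.
Step 3: Hamming bound ⌊q^n / V_q(n,t)⌋ = ⌊4782969/3305⌋ = 1447.
Step 4: Compare |C| = 1189 to 1447: satisfied.
The claimed |C| lies below the Hamming bound.


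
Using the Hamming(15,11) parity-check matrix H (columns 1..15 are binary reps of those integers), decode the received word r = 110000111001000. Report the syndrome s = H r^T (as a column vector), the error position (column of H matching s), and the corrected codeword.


s = (1, 0, 0, 1)^T, error position = 9, corrected codeword c = 110000110001000

Compute s = H r^T mod 2 one row at a time:
  s_1 = 1 + 1 + 0 + 0 + 1 + 0 + 0 + 0 = 3 ≡ 1 (mod 2).
  s_2 = 0 + 0 + 0 + 1 + 1 + 0 + 0 + 0 = 2 ≡ 0 (mod 2).
  s_3 = 1 + 0 + 0 + 1 + 0 + 0 + 0 + 0 = 2 ≡ 0 (mod 2).
  s_4 = 1 + 0 + 0 + 1 + 1 + 0 + 0 + 0 = 3 ≡ 1 (mod 2).
s = (1, 0, 0, 1)^T — this equals column 9 of H (binary 1001), so error is at position 9.
Correct: flip bit 9 of r = 110000111001000 to get c = 110000110001000.


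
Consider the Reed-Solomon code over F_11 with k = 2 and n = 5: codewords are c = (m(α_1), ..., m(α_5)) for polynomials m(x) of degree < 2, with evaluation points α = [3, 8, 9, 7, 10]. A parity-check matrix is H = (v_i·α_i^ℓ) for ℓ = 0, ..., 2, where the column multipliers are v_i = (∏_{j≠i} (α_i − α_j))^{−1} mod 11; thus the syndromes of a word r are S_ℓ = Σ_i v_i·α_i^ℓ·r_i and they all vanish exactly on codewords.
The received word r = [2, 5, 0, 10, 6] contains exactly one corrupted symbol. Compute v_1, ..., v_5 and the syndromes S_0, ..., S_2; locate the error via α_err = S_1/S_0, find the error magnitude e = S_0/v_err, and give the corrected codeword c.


S = (4, 1, 3), error at position 1, error magnitude e = 5, c = [8, 5, 0, 10, 6].

Step 1: column multipliers v_i = (∏_{j≠i}(α_i − α_j))^{−1} mod 11.
  i = 1 (α = 3): (3−8)(3−9)(3−7)(3−10) = (−5)·(−6)·(−4)·(−7) = 840 ≡ 4, so v_1 = 4^{−1} = 3 (mod 11).
  i = 2 (α = 8): (8−3)(8−9)(8−7)(8−10) = 5·(−1)·1·(−2) = 10 ≡ 10, so v_2 = 10^{−1} = 10 (mod 11).
  i = 3 (α = 9): (9−3)(9−8)(9−7)(9−10) = 6·1·2·(−1) = −12 ≡ 10, so v_3 = 10^{−1} = 10 (mod 11).
  i = 4 (α = 7): (7−3)(7−8)(7−9)(7−10) = 4·(−1)·(−2)·(−3) = −24 ≡ 9, so v_4 = 9^{−1} = 5 (mod 11).
  i = 5 (α = 10): (10−3)(10−8)(10−9)(10−7) = 7·2·1·3 = 42 ≡ 9, so v_5 = 9^{−1} = 5 (mod 11).
  v = [3, 10, 10, 5, 5].
Step 2: syndromes of r = [2, 5, 0, 10, 6] (all sums mod 11).
  S_0 = Σ v_i r_i = 3·2 + 10·5 + 10·0 + 5·10 + 5·6 = 136 ≡ 4.
  S_1 = Σ v_i α_i r_i = 3·3·2 + 10·8·5 + 10·9·0 + 5·7·10 + 5·10·6 = 1068 ≡ 1.
  α_i^2 mod 11 = [9, 9, 4, 5, 1].
  S_2 = Σ v_i α_i^2 r_i = 3·9·2 + 10·9·5 + 10·4·0 + 5·5·10 + 5·1·6 = 784 ≡ 3.
  S = (4, 1, 3) ≠ 0, so r is not a codeword (an error is present).
Step 3: locate the error. For a single error e at position i, S_ℓ = v_i·e·α_i^ℓ, so α_err = S_1/S_0.
  S_0^{−1} = 4^{−1} = 3 (mod 11), so α_err = 1·3 = 3 ≡ 3 = α_1. Error position i = 1.
  Consistency check: S_2/S_1 = 3·1 = 3 ≡ 3 = α_err ✓ (single-error assumption holds).
Step 4: error magnitude e = S_0/v_1 = S_0·∏_{j≠1}(α_1 − α_j) = 4·4 = 16 ≡ 5 (mod 11).
Step 5: correct position 1: c_1 = r_1 − e = 2 − 5 ≡ 8 (mod 11). Hence c = [8, 5, 0, 10, 6].
  Check: interpolating c through the α_i gives m(x) = 1 + 6·x (degree < 2) with m(α_i) = c_i for every i, so c is indeed a codeword.


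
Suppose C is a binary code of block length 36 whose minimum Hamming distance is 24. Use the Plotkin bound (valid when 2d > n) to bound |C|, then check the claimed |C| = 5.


Plotkin bound M ≤ 4; given |C| = 5 > bound (violated).

Check applicability: 2d = 48, n = 36.
2d − n = 12 > 0, so Plotkin applies.
Compute d/(2d−n) = 24/12 ≈ 2.0000.
⌊d/(2d−n)⌋ = 2.
Plotkin bound: M ≤ 2·2 = 4.
Given |C| = 5, check: VIOLATED.
This |C| is above the Plotkin bound, so no binary code with n = 36, d = 24 and 5 codewords exists.


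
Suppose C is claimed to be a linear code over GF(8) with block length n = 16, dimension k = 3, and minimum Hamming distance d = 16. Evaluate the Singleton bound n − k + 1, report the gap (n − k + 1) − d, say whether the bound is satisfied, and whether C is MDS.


Singleton RHS = n − k + 1 = 14, slack = -2, bound violated (no such code; not MDS).

Singleton bound: d ≤ n − k + 1.
Here n = 16, k = 3, so n − k + 1 = 14.
Given d = 16, check d ≤ 14: NO.
Slack = (n − k + 1) − d = -2.
The slack is negative: d = 16 exceeds n − k + 1 = 14 by 2, so the Singleton bound is violated and no linear [16, 3, 16]_8 code can exist. In particular it is not MDS (MDS requires d = n − k + 1 exactly).
Description: the claimed parameters are [16, 3, 16]_8; such a code would be impossible (violates the Singleton bound).


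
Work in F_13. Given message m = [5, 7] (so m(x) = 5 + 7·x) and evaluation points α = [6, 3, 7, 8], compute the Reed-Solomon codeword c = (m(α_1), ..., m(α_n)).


c = [8, 0, 2, 9]

Message polynomial: m(x) = 5 + 7·x (mod 13).
For each evaluation point α_i, compute m(α_i) mod 13:
  α_1 = 6: Horner steps 7 → 8, so m(6) = 8.
  α_2 = 3: Horner steps 7 → 0, so m(3) = 0.
  α_3 = 7: Horner steps 7 → 2, so m(7) = 2.
  α_4 = 8: Horner steps 7 → 9, so m(8) = 9.
Codeword c = [8, 0, 2, 9] ∈ F_13^4.


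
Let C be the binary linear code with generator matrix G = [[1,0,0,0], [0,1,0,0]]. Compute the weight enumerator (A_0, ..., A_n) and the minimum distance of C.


Weight distribution: A_0 = 1, A_1 = 2, A_2 = 1. Minimum distance d = 1.

Enumerate all 2^2 = 4 messages m ∈ F_2^2.
For each, compute codeword c = mG in F_2^4, then tally its weight.
  m = 00 → c = 0000, weight = 0.
  m = 10 → c = 1000, weight = 1.
  m = 01 → c = 0100, weight = 1.
  m = 11 → c = 1100, weight = 2.
Tally weights:
  weight 0: 1 codewords.
  weight 1: 2 codewords.
  weight 2: 1 codewords.
Minimum distance d = smallest w > 0 with A_w > 0 = 1.
Sanity: Σ A_w = 4 = 2^2 = 4 ✓.


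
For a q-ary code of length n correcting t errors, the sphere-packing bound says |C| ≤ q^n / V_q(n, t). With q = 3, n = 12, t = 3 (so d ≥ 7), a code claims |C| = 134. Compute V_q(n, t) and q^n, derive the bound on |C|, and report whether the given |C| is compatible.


V_q(n, t) = 2049, q^n = 531441, Hamming bound = 259, |C| = 134 ≤ bound (satisfied).

Step 1: Compute V_q(n, t) = Σ_{j=0}^3 C(n, j) (q−1)^j.
  j = 0: C(12,0)·(2)^0 = 1·1 = 1.
  j = 1: C(12,1)·(2)^1 = 12·2 = 24.
  j = 2: C(12,2)·(2)^2 = 66·4 = 264.
  j = 3: C(12,3)·(2)^3 = 220·8 = 1760.
  V_q(n, t) = 1 + 24 + 264 + 1760 = 2049.
Step 2: q^n = 3^12 = 531441.
Step 3: Hamming bound ⌊q^n / V_q(n,t)⌋ = ⌊531441/2049⌋ = 259.
Step 4: Compare |C| = 134 to 259: satisfied.
The claimed |C| lies below the Hamming bound.


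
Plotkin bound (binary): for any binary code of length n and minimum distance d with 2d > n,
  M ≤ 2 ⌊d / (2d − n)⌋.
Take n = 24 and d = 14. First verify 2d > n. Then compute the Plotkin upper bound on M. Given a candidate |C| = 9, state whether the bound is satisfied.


Plotkin bound M ≤ 6; given |C| = 9 > bound (violated).

Check applicability: 2d = 28, n = 24.
2d − n = 4 > 0, so Plotkin applies.
Compute d/(2d−n) = 14/4 ≈ 3.5000.
⌊d/(2d−n)⌋ = 3.
Plotkin bound: M ≤ 2·3 = 6.
Given |C| = 9, check: VIOLATED.
This |C| is above the Plotkin bound, so no binary code with n = 24, d = 14 and 9 codewords exists.


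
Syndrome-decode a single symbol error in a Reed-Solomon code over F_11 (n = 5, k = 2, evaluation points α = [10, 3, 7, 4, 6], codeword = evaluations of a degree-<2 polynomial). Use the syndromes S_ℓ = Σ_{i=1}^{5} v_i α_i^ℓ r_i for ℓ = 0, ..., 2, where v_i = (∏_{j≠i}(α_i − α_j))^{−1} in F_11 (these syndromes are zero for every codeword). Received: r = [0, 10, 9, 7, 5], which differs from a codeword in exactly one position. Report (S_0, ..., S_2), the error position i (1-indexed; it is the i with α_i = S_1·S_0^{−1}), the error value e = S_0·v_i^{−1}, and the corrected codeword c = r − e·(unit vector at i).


S = (2, 1, 6), error at position 5, error magnitude e = 4, c = [0, 10, 9, 7, 1].

Step 1: column multipliers v_i = (∏_{j≠i}(α_i − α_j))^{−1} mod 11.
  i = 1 (α = 10): (10−3)(10−7)(10−4)(10−6) = 7·3·6·4 = 504 ≡ 9, so v_1 = 9^{−1} = 5 (mod 11).
  i = 2 (α = 3): (3−10)(3−7)(3−4)(3−6) = (−7)·(−4)·(−1)·(−3) = 84 ≡ 7, so v_2 = 7^{−1} = 8 (mod 11).
  i = 3 (α = 7): (7−10)(7−3)(7−4)(7−6) = (−3)·4·3·1 = −36 ≡ 8, so v_3 = 8^{−1} = 7 (mod 11).
  i = 4 (α = 4): (4−10)(4−3)(4−7)(4−6) = (−6)·1·(−3)·(−2) = −36 ≡ 8, so v_4 = 8^{−1} = 7 (mod 11).
  i = 5 (α = 6): (6−10)(6−3)(6−7)(6−4) = (−4)·3·(−1)·2 = 24 ≡ 2, so v_5 = 2^{−1} = 6 (mod 11).
  v = [5, 8, 7, 7, 6].
Step 2: syndromes of r = [0, 10, 9, 7, 5] (all sums mod 11).
  S_0 = Σ v_i r_i = 5·0 + 8·10 + 7·9 + 7·7 + 6·5 = 222 ≡ 2.
  S_1 = Σ v_i α_i r_i = 5·10·0 + 8·3·10 + 7·7·9 + 7·4·7 + 6·6·5 = 1057 ≡ 1.
  α_i^2 mod 11 = [1, 9, 5, 5, 3].
  S_2 = Σ v_i α_i^2 r_i = 5·1·0 + 8·9·10 + 7·5·9 + 7·5·7 + 6·3·5 = 1370 ≡ 6.
  S = (2, 1, 6) ≠ 0, so r is not a codeword (an error is present).
Step 3: locate the error. For a single error e at position i, S_ℓ = v_i·e·α_i^ℓ, so α_err = S_1/S_0.
  S_0^{−1} = 2^{−1} = 6 (mod 11), so α_err = 1·6 = 6 ≡ 6 = α_5. Error position i = 5.
  Consistency check: S_2/S_1 = 6·1 = 6 ≡ 6 = α_err ✓ (single-error assumption holds).
Step 4: error magnitude e = S_0/v_5 = S_0·∏_{j≠5}(α_5 − α_j) = 2·2 = 4 ≡ 4 (mod 11).
Step 5: correct position 5: c_5 = r_5 − e = 5 − 4 ≡ 1 (mod 11). Hence c = [0, 10, 9, 7, 1].
  Check: interpolating c through the α_i gives m(x) = 8 + 8·x (degree < 2) with m(α_i) = c_i for every i, so c is indeed a codeword.


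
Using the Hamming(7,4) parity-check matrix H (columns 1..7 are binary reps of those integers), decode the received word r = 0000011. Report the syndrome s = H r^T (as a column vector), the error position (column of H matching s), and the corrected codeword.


s = (0, 0, 1)^T, error position = 1, corrected codeword c = 1000011

Compute s = H r^T mod 2 one row at a time:
  s_1 = 0 + 0 + 1 + 1 = 2 ≡ 0 (mod 2).
  s_2 = 0 + 0 + 1 + 1 = 2 ≡ 0 (mod 2).
  s_3 = 0 + 0 + 0 + 1 = 1 ≡ 1 (mod 2).
s = (0, 0, 1)^T — this equals column 1 of H (binary 001), so error is at position 1.
Correct: flip bit 1 of r = 0000011 to get c = 1000011.


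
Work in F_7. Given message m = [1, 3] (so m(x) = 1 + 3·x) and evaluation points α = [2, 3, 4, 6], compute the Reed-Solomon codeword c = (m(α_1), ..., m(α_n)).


c = [0, 3, 6, 5]

Message polynomial: m(x) = 1 + 3·x (mod 7).
For each evaluation point α_i, compute m(α_i) mod 7:
  α_1 = 2: Horner steps 3 → 0, so m(2) = 0.
  α_2 = 3: Horner steps 3 → 3, so m(3) = 3.
  α_3 = 4: Horner steps 3 → 6, so m(4) = 6.
  α_4 = 6: Horner steps 3 → 5, so m(6) = 5.
Codeword c = [0, 3, 6, 5] ∈ F_7^4.


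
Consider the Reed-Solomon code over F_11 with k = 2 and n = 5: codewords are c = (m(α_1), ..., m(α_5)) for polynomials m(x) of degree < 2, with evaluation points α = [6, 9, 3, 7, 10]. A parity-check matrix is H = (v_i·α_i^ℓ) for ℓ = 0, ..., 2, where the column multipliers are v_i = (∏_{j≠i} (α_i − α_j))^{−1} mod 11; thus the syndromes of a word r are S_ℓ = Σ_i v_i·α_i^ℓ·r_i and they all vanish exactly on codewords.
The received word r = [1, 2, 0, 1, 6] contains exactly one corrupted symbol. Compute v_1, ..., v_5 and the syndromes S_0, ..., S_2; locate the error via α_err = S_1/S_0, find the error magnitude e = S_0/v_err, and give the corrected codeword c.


S = (9, 8, 1), error at position 4, error magnitude e = 7, c = [1, 2, 0, 5, 6].

Step 1: column multipliers v_i = (∏_{j≠i}(α_i − α_j))^{−1} mod 11.
  i = 1 (α = 6): (6−9)(6−3)(6−7)(6−10) = (−3)·3·(−1)·(−4) = −36 ≡ 8, so v_1 = 8^{−1} = 7 (mod 11).
  i = 2 (α = 9): (9−6)(9−3)(9−7)(9−10) = 3·6·2·(−1) = −36 ≡ 8, so v_2 = 8^{−1} = 7 (mod 11).
  i = 3 (α = 3): (3−6)(3−9)(3−7)(3−10) = (−3)·(−6)·(−4)·(−7) = 504 ≡ 9, so v_3 = 9^{−1} = 5 (mod 11).
  i = 4 (α = 7): (7−6)(7−9)(7−3)(7−10) = 1·(−2)·4·(−3) = 24 ≡ 2, so v_4 = 2^{−1} = 6 (mod 11).
  i = 5 (α = 10): (10−6)(10−9)(10−3)(10−7) = 4·1·7·3 = 84 ≡ 7, so v_5 = 7^{−1} = 8 (mod 11).
  v = [7, 7, 5, 6, 8].
Step 2: syndromes of r = [1, 2, 0, 1, 6] (all sums mod 11).
  S_0 = Σ v_i r_i = 7·1 + 7·2 + 5·0 + 6·1 + 8·6 = 75 ≡ 9.
  S_1 = Σ v_i α_i r_i = 7·6·1 + 7·9·2 + 5·3·0 + 6·7·1 + 8·10·6 = 690 ≡ 8.
  α_i^2 mod 11 = [3, 4, 9, 5, 1].
  S_2 = Σ v_i α_i^2 r_i = 7·3·1 + 7·4·2 + 5·9·0 + 6·5·1 + 8·1·6 = 155 ≡ 1.
  S = (9, 8, 1) ≠ 0, so r is not a codeword (an error is present).
Step 3: locate the error. For a single error e at position i, S_ℓ = v_i·e·α_i^ℓ, so α_err = S_1/S_0.
  S_0^{−1} = 9^{−1} = 5 (mod 11), so α_err = 8·5 = 40 ≡ 7 = α_4. Error position i = 4.
  Consistency check: S_2/S_1 = 1·7 = 7 ≡ 7 = α_err ✓ (single-error assumption holds).
Step 4: error magnitude e = S_0/v_4 = S_0·∏_{j≠4}(α_4 − α_j) = 9·2 = 18 ≡ 7 (mod 11).
Step 5: correct position 4: c_4 = r_4 − e = 1 − 7 ≡ 5 (mod 11). Hence c = [1, 2, 0, 5, 6].
  Check: interpolating c through the α_i gives m(x) = 10 + 4·x (degree < 2) with m(α_i) = c_i for every i, so c is indeed a codeword.
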